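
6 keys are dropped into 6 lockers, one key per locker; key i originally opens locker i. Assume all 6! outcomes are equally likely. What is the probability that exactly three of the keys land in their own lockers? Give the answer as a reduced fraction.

1/18

Favorable outcomes: C(6,3)·!3 = 20·2 = 40.
Total outcomes: 6! = 720.
Probability = 40/720 = 1/18.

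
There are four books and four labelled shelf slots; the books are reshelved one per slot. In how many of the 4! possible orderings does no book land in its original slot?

The subfactorial !4 = [4!/e] (nearest integer).
4! = 24, and 24/e ≈ 8.83, so !4 = 9.

9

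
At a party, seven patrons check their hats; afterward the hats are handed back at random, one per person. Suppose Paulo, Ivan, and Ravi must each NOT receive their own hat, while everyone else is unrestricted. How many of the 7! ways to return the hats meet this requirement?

3216

Let A_j be the event that the j-th constrained one is fixed. By inclusion-exclusion over the 3 events:
Σ_{j=0}^{3} (-1)^j C(3,j)(7-j)!
= C(3,0)·7! - C(3,1)·6! + C(3,2)·5! - C(3,3)·4!
= 5040 - 2160 + 360 - 24
= 3216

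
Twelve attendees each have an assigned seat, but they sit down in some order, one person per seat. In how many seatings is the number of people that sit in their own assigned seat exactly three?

29369120

Choose which 3 of the 12 are fixed: C(12,3) = 220.
The other 9 form a derangement: !9 = 133496.
Total: 220 × 133496 = 29369120.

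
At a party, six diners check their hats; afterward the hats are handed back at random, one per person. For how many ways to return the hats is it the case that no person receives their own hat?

!6 = 6! · Σ_{k=0}^{6} (-1)^k/k!
= 6! - 6!/1! + 6!/2! - 6!/3! + 6!/4! - 6!/5! + 6!/6!
= 720 - 720 + 360 - 120 + 30 - 6 + 1
= 265

265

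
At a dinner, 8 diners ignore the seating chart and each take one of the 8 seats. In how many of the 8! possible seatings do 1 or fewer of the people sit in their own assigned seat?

# with exactly i fixed is C(8,i)·!(8-i); sum over i=0..1:
  i=0: C(8,0)·!8 = 1·14833 = 14833
  i=1: C(8,1)·!7 = 8·1854 = 14832
Total = 29665.

29665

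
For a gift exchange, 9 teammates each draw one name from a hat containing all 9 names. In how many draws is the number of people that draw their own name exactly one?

Pick the single fixed position: C(9,1) = 9 ways.
The other 8 form a derangement: !8 = 14833.
Total: 9 × 14833 = 133497.

133497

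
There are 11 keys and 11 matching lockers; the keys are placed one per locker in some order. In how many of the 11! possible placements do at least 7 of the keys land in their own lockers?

Sum C(11,i)·!(11-i) for i = 7..11:
  i=7: C(11,7)·!4 = 330·9 = 2970
  i=8: C(11,8)·!3 = 165·2 = 330
  i=9: C(11,9)·!2 = 55·1 = 55
  i=10: C(11,10)·!1 = 11·0 = 0
  i=11: C(11,11)·!0 = 1·1 = 1
Total = 3356.

3356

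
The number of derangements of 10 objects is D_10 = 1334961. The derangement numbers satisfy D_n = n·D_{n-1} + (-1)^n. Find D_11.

14684570

D_11 = 11·1334961 - 1 = 14684570.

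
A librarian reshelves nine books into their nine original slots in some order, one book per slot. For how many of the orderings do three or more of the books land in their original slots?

29143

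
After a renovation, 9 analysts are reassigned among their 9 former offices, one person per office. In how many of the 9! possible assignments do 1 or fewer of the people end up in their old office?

266993

Sum C(9,i)·!(9-i) for i = 0..1:
  i=0: C(9,0)·!9 = 1·133496 = 133496
  i=1: C(9,1)·!8 = 9·14833 = 133497
Total = 266993.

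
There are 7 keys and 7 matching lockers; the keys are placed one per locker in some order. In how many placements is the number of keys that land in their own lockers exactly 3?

Pick the 3 fixed positions: C(7,3) = 35 ways.
The other 4 form a derangement: !4 = 9.
Total: 35 × 9 = 315.

315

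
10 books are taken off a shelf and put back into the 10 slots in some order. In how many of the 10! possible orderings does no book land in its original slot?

!10 is the nearest integer to 10!/e.
10! = 3628800, and 3628800/e ≈ 1334960.92, so !10 = 1334961.

1334961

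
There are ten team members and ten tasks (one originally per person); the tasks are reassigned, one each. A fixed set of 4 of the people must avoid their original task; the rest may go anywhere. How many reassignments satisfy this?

2399760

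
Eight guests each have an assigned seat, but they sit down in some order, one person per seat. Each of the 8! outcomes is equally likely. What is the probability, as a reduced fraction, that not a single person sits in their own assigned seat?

2119/5760

Favorable outcomes: !8 = 14833.
Total outcomes: 8! = 40320.
Probability = 14833/40320 = 2119/5760.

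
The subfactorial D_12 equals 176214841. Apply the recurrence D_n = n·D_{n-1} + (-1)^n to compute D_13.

2290792932

D_13 = 13·176214841 - 1 = 2290792932.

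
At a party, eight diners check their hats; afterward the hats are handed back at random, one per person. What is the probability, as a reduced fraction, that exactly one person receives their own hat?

Favorable outcomes: C(8,1)·!7 = 8·1854 = 14832.
Total outcomes: 8! = 40320.
Probability = 14832/40320 = 103/280.

103/280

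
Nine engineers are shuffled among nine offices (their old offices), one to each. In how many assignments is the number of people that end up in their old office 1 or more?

# with exactly i fixed is C(9,i)·!(9-i); sum over i=1..9:
  i=1: C(9,1)·!8 = 9·14833 = 133497
  i=2: C(9,2)·!7 = 36·1854 = 66744
  i=3: C(9,3)·!6 = 84·265 = 22260
  i=4: C(9,4)·!5 = 126·44 = 5544
  i=5: C(9,5)·!4 = 126·9 = 1134
  i=6: C(9,6)·!3 = 84·2 = 168
  i=7: C(9,7)·!2 = 36·1 = 36
  i=8: C(9,8)·!1 = 9·0 = 0
  i=9: C(9,9)·!0 = 1·1 = 1
Total = 229384.

229384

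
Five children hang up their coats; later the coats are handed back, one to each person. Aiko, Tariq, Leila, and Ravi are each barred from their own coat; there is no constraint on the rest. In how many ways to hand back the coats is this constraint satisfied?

Let A_j be the event that the j-th constrained one is fixed. By inclusion-exclusion over the 4 events:
Σ_{j=0}^{4} (-1)^j C(4,j)(5-j)!
= C(4,0)·5! - C(4,1)·4! + C(4,2)·3! - C(4,3)·2! + C(4,4)·1!
= 120 - 96 + 36 - 8 + 1
= 53

53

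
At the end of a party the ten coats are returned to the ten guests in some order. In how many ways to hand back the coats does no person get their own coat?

1334961

Use !n = (n-1)(!(n-1) + !(n-2)).
!10 = 9·(133496 + 14833) = 9·148329 = 1334961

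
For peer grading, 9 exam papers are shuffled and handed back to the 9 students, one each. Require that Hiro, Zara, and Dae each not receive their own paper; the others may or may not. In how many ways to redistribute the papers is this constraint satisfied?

256320

Let A_j be the event that the j-th constrained one is fixed. By inclusion-exclusion over the 3 events:
Σ_{j=0}^{3} (-1)^j C(3,j)(9-j)!
= C(3,0)·9! - C(3,1)·8! + C(3,2)·7! - C(3,3)·6!
= 362880 - 120960 + 15120 - 720
= 256320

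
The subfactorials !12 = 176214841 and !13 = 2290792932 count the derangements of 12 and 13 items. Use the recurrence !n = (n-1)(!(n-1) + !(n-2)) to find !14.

!14 = (14-1)·(!13 + !12) = 13·(2290792932 + 176214841) = 13·2467007773 = 32071101049.

32071101049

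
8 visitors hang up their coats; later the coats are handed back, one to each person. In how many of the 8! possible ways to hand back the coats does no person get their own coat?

14833

Recurrence: !8 = 8·!7 + (-1)^8.
!8 = 8·1854 + 1 = 14833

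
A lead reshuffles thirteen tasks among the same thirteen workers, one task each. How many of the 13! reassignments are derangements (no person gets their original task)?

2290792932

Recurrence: !13 = 12·(!12 + !11).
!13 = 12·(176214841 + 14684570) = 12·190899411 = 2290792932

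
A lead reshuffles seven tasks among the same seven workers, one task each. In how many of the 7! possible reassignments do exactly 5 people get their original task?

Pick the 5 fixed positions: C(7,5) = 21 ways.
The remaining 2 must be deranged: !2 = 1.
Total: 21 × 1 = 21.

21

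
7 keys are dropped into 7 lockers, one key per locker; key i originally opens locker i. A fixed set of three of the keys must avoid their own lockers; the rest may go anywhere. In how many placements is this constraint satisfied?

3216

Inclusion-exclusion on the 3 forbidden self-matches:
Σ_{j=0}^{3} (-1)^j C(3,j)(7-j)!
= C(3,0)·7! - C(3,1)·6! + C(3,2)·5! - C(3,3)·4!
= 5040 - 2160 + 360 - 24
= 3216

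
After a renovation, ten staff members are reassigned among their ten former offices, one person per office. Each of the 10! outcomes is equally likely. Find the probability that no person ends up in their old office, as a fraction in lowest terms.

Favorable outcomes: !10 = 1334961.
Total outcomes: 10! = 3628800.
Probability = 1334961/3628800 = 16481/44800.

16481/44800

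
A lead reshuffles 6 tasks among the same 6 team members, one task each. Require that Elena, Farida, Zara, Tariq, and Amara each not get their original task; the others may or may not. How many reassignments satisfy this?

309

Inclusion-exclusion on the 5 forbidden self-matches:
Σ_{j=0}^{5} (-1)^j C(5,j)(6-j)!
= C(5,0)·6! - C(5,1)·5! + C(5,2)·4! - C(5,3)·3! + C(5,4)·2! - C(5,5)·1!
= 720 - 600 + 240 - 60 + 10 - 1
= 309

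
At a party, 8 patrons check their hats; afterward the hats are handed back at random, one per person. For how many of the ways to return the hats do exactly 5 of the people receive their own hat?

112

Pick the 5 fixed positions: C(8,5) = 56 ways.
The remaining 3 must be deranged: !3 = 2.
Total: 56 × 2 = 112.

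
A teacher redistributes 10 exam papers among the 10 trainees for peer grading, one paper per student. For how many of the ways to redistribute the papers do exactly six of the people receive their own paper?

Choose which 6 of the 10 are fixed: C(10,6) = 210.
The other 4 form a derangement: !4 = 9.
Total: 210 × 9 = 1890.

1890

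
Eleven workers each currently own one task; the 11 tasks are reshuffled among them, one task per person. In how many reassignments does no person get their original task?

The subfactorial !11 = [11!/e] (nearest integer).
11! = 39916800, and 39916800/e ≈ 14684570.08, so !11 = 14684570.

14684570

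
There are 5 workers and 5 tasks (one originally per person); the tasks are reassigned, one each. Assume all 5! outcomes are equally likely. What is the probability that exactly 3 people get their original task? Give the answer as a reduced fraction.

Favorable outcomes: C(5,3)·!2 = 10·1 = 10.
Total outcomes: 5! = 120.
Probability = 10/120 = 1/12.

1/12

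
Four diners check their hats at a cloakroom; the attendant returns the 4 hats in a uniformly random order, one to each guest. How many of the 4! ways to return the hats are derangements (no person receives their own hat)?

!4 = 4! · Σ_{k=0}^{4} (-1)^k/k!
= 4! - 4!/1! + 4!/2! - 4!/3! + 4!/4!
= 24 - 24 + 12 - 4 + 1
= 9

9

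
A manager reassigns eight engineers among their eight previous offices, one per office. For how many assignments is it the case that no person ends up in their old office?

14833

!8 = 8! · Σ_{k=0}^{8} (-1)^k/k!
= 8! - 8!/1! + 8!/2! - 8!/3! + 8!/4! - 8!/5! + 8!/6! - 8!/7! + 8!/8!
= 40320 - 40320 + 20160 - 6720 + 1680 - 336 + 56 - 8 + 1
= 14833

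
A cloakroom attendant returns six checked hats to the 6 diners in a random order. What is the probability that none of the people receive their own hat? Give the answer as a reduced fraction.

53/144

Favorable outcomes: !6 = 265.
Total outcomes: 6! = 720.
Probability = 265/720 = 53/144.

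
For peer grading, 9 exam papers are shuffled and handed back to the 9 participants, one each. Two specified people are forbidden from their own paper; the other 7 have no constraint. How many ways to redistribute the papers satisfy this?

287280

Inclusion-exclusion on the 2 forbidden self-matches:
Σ_{j=0}^{2} (-1)^j C(2,j)(9-j)!
= C(2,0)·9! - C(2,1)·8! + C(2,2)·7!
= 362880 - 80640 + 5040
= 287280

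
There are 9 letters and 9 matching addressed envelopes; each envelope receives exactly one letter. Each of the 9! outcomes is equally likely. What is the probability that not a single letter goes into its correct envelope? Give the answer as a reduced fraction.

16687/45360

Favorable outcomes: !9 = 133496.
Total outcomes: 9! = 362880.
Probability = 133496/362880 = 16687/45360.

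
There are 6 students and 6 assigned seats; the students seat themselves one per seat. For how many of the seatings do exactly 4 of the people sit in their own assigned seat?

Pick the 4 fixed positions: C(6,4) = 15 ways.
The remaining 2 must be deranged: !2 = 1.
Total: 15 × 1 = 15.

15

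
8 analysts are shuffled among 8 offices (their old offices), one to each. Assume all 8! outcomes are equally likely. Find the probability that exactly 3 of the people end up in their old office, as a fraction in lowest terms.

Favorable outcomes: C(8,3)·!5 = 56·44 = 2464.
Total outcomes: 8! = 40320.
Probability = 2464/40320 = 11/180.

11/180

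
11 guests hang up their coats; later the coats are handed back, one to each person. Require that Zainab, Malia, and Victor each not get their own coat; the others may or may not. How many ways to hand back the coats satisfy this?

30078720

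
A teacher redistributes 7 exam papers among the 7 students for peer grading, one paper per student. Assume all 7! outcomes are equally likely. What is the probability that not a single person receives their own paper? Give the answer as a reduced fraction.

103/280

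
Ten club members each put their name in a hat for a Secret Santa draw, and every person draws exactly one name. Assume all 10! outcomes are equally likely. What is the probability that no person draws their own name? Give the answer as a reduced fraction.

16481/44800

Favorable outcomes: !10 = 1334961.
Total outcomes: 10! = 3628800.
Probability = 1334961/3628800 = 16481/44800.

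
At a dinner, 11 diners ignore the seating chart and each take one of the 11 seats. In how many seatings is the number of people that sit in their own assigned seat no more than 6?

39913444

# with exactly i fixed is C(11,i)·!(11-i); sum over i=0..6:
  i=0: C(11,0)·!11 = 1·14684570 = 14684570
  i=1: C(11,1)·!10 = 11·1334961 = 14684571
  i=2: C(11,2)·!9 = 55·133496 = 7342280
  i=3: C(11,3)·!8 = 165·14833 = 2447445
  i=4: C(11,4)·!7 = 330·1854 = 611820
  i=5: C(11,5)·!6 = 462·265 = 122430
  i=6: C(11,6)·!5 = 462·44 = 20328
Total = 39913444.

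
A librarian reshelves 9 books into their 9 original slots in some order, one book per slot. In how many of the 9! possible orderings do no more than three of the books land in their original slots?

# with exactly i fixed is C(9,i)·!(9-i); sum over i=0..3:
  i=0: C(9,0)·!9 = 1·133496 = 133496
  i=1: C(9,1)·!8 = 9·14833 = 133497
  i=2: C(9,2)·!7 = 36·1854 = 66744
  i=3: C(9,3)·!6 = 84·265 = 22260
Total = 355997.

355997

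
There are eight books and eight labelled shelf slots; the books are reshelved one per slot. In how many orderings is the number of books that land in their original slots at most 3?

39549

# with exactly i fixed is C(8,i)·!(8-i); sum over i=0..3:
  i=0: C(8,0)·!8 = 1·14833 = 14833
  i=1: C(8,1)·!7 = 8·1854 = 14832
  i=2: C(8,2)·!6 = 28·265 = 7420
  i=3: C(8,3)·!5 = 56·44 = 2464
Total = 39549.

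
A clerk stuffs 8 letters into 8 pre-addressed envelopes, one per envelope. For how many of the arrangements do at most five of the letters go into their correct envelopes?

# with exactly i fixed is C(8,i)·!(8-i); sum over i=0..5:
  i=0: C(8,0)·!8 = 1·14833 = 14833
  i=1: C(8,1)·!7 = 8·1854 = 14832
  i=2: C(8,2)·!6 = 28·265 = 7420
  i=3: C(8,3)·!5 = 56·44 = 2464
  i=4: C(8,4)·!4 = 70·9 = 630
  i=5: C(8,5)·!3 = 56·2 = 112
Total = 40291.

40291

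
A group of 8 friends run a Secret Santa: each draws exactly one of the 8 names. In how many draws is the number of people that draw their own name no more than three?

39549

# with exactly i fixed is C(8,i)·!(8-i); sum over i=0..3:
  i=0: C(8,0)·!8 = 1·14833 = 14833
  i=1: C(8,1)·!7 = 8·1854 = 14832
  i=2: C(8,2)·!6 = 28·265 = 7420
  i=3: C(8,3)·!5 = 56·44 = 2464
Total = 39549.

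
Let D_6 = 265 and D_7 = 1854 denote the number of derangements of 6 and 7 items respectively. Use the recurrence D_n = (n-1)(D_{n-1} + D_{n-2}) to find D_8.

14833

D_8 = (8-1)·(D_7 + D_6) = 7·(1854 + 265) = 7·2119 = 14833.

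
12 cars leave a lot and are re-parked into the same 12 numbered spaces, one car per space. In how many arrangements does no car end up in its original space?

176214841

Use !n = n·!(n-1) + (-1)^n.
!12 = 12·14684570 + 1 = 176214841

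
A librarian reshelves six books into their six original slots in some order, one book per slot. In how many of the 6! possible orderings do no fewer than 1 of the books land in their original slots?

455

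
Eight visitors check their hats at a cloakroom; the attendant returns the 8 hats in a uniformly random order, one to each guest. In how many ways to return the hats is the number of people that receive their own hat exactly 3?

Pick the 3 fixed positions: C(8,3) = 56 ways.
The remaining 5 must be deranged: !5 = 44.
Total: 56 × 44 = 2464.

2464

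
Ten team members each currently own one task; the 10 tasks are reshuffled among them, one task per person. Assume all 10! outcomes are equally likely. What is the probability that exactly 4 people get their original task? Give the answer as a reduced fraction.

Favorable outcomes: C(10,4)·!6 = 210·265 = 55650.
Total outcomes: 10! = 3628800.
Probability = 55650/3628800 = 53/3456.

53/3456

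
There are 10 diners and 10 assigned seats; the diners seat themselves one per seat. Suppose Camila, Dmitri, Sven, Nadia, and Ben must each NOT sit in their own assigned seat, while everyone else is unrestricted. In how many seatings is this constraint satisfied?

Inclusion-exclusion on the 5 forbidden self-matches:
Σ_{j=0}^{5} (-1)^j C(5,j)(10-j)!
= C(5,0)·10! - C(5,1)·9! + C(5,2)·8! - C(5,3)·7! + C(5,4)·6! - C(5,5)·5!
= 3628800 - 1814400 + 403200 - 50400 + 3600 - 120
= 2170680

2170680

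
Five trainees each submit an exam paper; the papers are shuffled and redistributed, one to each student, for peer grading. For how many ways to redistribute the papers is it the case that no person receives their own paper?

44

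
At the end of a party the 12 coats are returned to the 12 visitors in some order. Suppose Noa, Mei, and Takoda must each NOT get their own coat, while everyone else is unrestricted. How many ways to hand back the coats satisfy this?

369774720

Inclusion-exclusion on the 3 forbidden self-matches:
Σ_{j=0}^{3} (-1)^j C(3,j)(12-j)!
= C(3,0)·12! - C(3,1)·11! + C(3,2)·10! - C(3,3)·9!
= 479001600 - 119750400 + 10886400 - 362880
= 369774720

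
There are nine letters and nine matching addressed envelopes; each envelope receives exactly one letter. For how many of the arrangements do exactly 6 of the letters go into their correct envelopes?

Pick the 6 fixed positions: C(9,6) = 84 ways.
The other 3 form a derangement: !3 = 2.
Total: 84 × 2 = 168.

168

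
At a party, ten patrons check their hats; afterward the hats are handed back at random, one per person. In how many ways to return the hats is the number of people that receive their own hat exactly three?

Pick the 3 fixed positions: C(10,3) = 120 ways.
The other 7 form a derangement: !7 = 1854.
Total: 120 × 1854 = 222480.

222480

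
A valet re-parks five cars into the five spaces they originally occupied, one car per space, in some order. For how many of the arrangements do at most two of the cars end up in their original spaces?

109

# with exactly i fixed is C(5,i)·!(5-i); sum over i=0..2:
  i=0: C(5,0)·!5 = 1·44 = 44
  i=1: C(5,1)·!4 = 5·9 = 45
  i=2: C(5,2)·!3 = 10·2 = 20
Total = 109.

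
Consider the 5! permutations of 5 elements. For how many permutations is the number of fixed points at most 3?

119

Sum C(5,i)·!(5-i) for i = 0..3:
  i=0: C(5,0)·!5 = 1·44 = 44
  i=1: C(5,1)·!4 = 5·9 = 45
  i=2: C(5,2)·!3 = 10·2 = 20
  i=3: C(5,3)·!2 = 10·1 = 10
Total = 119.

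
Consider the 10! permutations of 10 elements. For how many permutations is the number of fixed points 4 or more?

# with exactly i fixed is C(10,i)·!(10-i); sum over i=4..10:
  i=4: C(10,4)·!6 = 210·265 = 55650
  i=5: C(10,5)·!5 = 252·44 = 11088
  i=6: C(10,6)·!4 = 210·9 = 1890
  i=7: C(10,7)·!3 = 120·2 = 240
  i=8: C(10,8)·!2 = 45·1 = 45
  i=9: C(10,9)·!1 = 10·0 = 0
  i=10: C(10,10)·!0 = 1·1 = 1
Total = 68914.

68914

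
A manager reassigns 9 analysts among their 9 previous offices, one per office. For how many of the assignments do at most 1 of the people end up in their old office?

266993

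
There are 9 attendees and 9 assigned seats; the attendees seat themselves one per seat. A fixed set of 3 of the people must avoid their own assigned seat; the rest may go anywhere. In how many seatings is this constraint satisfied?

256320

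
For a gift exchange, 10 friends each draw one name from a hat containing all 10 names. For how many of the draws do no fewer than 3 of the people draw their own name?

291394

Sum C(10,i)·!(10-i) for i = 3..10:
  i=3: C(10,3)·!7 = 120·1854 = 222480
  i=4: C(10,4)·!6 = 210·265 = 55650
  i=5: C(10,5)·!5 = 252·44 = 11088
  i=6: C(10,6)·!4 = 210·9 = 1890
  i=7: C(10,7)·!3 = 120·2 = 240
  i=8: C(10,8)·!2 = 45·1 = 45
  i=9: C(10,9)·!1 = 10·0 = 0
  i=10: C(10,10)·!0 = 1·1 = 1
Total = 291394.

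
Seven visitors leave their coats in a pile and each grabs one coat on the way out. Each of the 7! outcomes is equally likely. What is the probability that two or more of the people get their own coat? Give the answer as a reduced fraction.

1331/5040

Favorable outcomes: Σ_{i≥2} C(7,i)·!(7-i) = 21·44 + 35·9 + 35·2 + 21·1 + 7·0 + 1·1 = 1331.
Total outcomes: 7! = 5040.
Probability = 1331/5040 = 1331/5040.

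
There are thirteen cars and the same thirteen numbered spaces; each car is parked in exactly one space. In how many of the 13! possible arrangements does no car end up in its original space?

2290792932

!13 = 13! · Σ_{k=0}^{13} (-1)^k/k!
= 13! - 13!/1! + 13!/2! - 13!/3! + 13!/4! - 13!/5! + 13!/6! - 13!/7! + 13!/8! - 13!/9! + 13!/10! - 13!/11! + 13!/12! - 13!/13!
= 6227020800 - 6227020800 + 3113510400 - 1037836800 + 259459200 - 51891840 + 8648640 - 1235520 + 154440 - 17160 + 1716 - 156 + 13 - 1
= 2290792932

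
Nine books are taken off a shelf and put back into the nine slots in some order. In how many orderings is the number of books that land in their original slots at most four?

Sum C(9,i)·!(9-i) for i = 0..4:
  i=0: C(9,0)·!9 = 1·133496 = 133496
  i=1: C(9,1)·!8 = 9·14833 = 133497
  i=2: C(9,2)·!7 = 36·1854 = 66744
  i=3: C(9,3)·!6 = 84·265 = 22260
  i=4: C(9,4)·!5 = 126·44 = 5544
Total = 361541.

361541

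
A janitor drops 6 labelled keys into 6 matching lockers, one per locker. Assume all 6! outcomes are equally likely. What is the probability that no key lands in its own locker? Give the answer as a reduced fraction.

53/144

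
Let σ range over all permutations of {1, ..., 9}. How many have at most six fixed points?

Sum C(9,i)·!(9-i) for i = 0..6:
  i=0: C(9,0)·!9 = 1·133496 = 133496
  i=1: C(9,1)·!8 = 9·14833 = 133497
  i=2: C(9,2)·!7 = 36·1854 = 66744
  i=3: C(9,3)·!6 = 84·265 = 22260
  i=4: C(9,4)·!5 = 126·44 = 5544
  i=5: C(9,5)·!4 = 126·9 = 1134
  i=6: C(9,6)·!3 = 84·2 = 168
Total = 362843.

362843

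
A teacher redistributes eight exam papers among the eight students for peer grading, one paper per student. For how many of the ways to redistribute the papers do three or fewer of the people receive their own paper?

39549

# with exactly i fixed is C(8,i)·!(8-i); sum over i=0..3:
  i=0: C(8,0)·!8 = 1·14833 = 14833
  i=1: C(8,1)·!7 = 8·1854 = 14832
  i=2: C(8,2)·!6 = 28·265 = 7420
  i=3: C(8,3)·!5 = 56·44 = 2464
Total = 39549.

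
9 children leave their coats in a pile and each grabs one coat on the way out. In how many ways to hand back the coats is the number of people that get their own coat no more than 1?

Sum C(9,i)·!(9-i) for i = 0..1:
  i=0: C(9,0)·!9 = 1·133496 = 133496
  i=1: C(9,1)·!8 = 9·14833 = 133497
Total = 266993.

266993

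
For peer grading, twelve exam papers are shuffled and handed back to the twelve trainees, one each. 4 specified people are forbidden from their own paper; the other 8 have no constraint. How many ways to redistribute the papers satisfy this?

339696000

Let A_j be the event that the j-th constrained one is fixed. By inclusion-exclusion over the 4 events:
Σ_{j=0}^{4} (-1)^j C(4,j)(12-j)!
= C(4,0)·12! - C(4,1)·11! + C(4,2)·10! - C(4,3)·9! + C(4,4)·8!
= 479001600 - 159667200 + 21772800 - 1451520 + 40320
= 339696000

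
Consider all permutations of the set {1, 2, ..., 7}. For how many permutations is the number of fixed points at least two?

1331

Sum C(7,i)·!(7-i) for i = 2..7:
  i=2: C(7,2)·!5 = 21·44 = 924
  i=3: C(7,3)·!4 = 35·9 = 315
  i=4: C(7,4)·!3 = 35·2 = 70
  i=5: C(7,5)·!2 = 21·1 = 21
  i=6: C(7,6)·!1 = 7·0 = 0
  i=7: C(7,7)·!0 = 1·1 = 1
Total = 1331.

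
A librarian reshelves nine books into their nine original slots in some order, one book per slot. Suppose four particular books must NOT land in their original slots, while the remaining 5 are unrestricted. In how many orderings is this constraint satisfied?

Let A_j be the event that the j-th constrained one is fixed. By inclusion-exclusion over the 4 events:
Σ_{j=0}^{4} (-1)^j C(4,j)(9-j)!
= C(4,0)·9! - C(4,1)·8! + C(4,2)·7! - C(4,3)·6! + C(4,4)·5!
= 362880 - 161280 + 30240 - 2880 + 120
= 229080

229080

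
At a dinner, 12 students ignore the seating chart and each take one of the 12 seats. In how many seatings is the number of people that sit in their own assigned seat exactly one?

176214840

Choose which one of the 12 is fixed: C(12,1) = 12.
The remaining 11 must be deranged: !11 = 14684570.
Total: 12 × 14684570 = 176214840.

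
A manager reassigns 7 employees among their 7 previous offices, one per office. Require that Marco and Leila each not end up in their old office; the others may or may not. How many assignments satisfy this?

3720

Inclusion-exclusion on the 2 forbidden self-matches:
Σ_{j=0}^{2} (-1)^j C(2,j)(7-j)!
= C(2,0)·7! - C(2,1)·6! + C(2,2)·5!
= 5040 - 1440 + 120
= 3720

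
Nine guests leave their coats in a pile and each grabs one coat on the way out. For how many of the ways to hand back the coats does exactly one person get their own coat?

133497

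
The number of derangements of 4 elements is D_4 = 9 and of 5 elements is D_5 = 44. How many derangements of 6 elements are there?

265

D_6 = (6-1)·(D_5 + D_4) = 5·(44 + 9) = 5·53 = 265.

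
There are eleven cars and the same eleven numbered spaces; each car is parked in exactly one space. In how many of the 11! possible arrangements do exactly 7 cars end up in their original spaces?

Pick the 7 fixed positions: C(11,7) = 330 ways.
The remaining 4 must be deranged: !4 = 9.
Total: 330 × 9 = 2970.

2970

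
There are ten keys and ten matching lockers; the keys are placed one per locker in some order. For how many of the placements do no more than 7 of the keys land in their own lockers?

3628754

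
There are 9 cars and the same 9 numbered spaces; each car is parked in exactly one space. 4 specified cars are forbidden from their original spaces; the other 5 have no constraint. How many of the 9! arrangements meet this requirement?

Let A_j be the event that the j-th constrained one is fixed. By inclusion-exclusion over the 4 events:
Σ_{j=0}^{4} (-1)^j C(4,j)(9-j)!
= C(4,0)·9! - C(4,1)·8! + C(4,2)·7! - C(4,3)·6! + C(4,4)·5!
= 362880 - 161280 + 30240 - 2880 + 120
= 229080

229080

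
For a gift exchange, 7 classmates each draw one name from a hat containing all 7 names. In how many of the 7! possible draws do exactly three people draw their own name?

315

Choose which 3 of the 7 are fixed: C(7,3) = 35.
The remaining 4 must be deranged: !4 = 9.
Total: 35 × 9 = 315.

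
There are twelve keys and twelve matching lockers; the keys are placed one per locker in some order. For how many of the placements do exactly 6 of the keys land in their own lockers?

Choose which 6 of the 12 are fixed: C(12,6) = 924.
The remaining 6 must be deranged: !6 = 265.
Total: 924 × 265 = 244860.

244860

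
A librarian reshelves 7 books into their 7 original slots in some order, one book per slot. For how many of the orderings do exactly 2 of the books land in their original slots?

Pick the 2 fixed positions: C(7,2) = 21 ways.
The remaining 5 must be deranged: !5 = 44.
Total: 21 × 44 = 924.

924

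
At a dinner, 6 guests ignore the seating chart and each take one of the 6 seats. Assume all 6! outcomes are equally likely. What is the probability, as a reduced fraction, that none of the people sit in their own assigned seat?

Favorable outcomes: !6 = 265.
Total outcomes: 6! = 720.
Probability = 265/720 = 53/144.

53/144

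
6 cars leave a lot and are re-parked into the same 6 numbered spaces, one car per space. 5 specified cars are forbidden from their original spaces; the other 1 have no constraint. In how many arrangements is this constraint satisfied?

Let A_j be the event that the j-th constrained one is fixed. By inclusion-exclusion over the 5 events:
Σ_{j=0}^{5} (-1)^j C(5,j)(6-j)!
= C(5,0)·6! - C(5,1)·5! + C(5,2)·4! - C(5,3)·3! + C(5,4)·2! - C(5,5)·1!
= 720 - 600 + 240 - 60 + 10 - 1
= 309

309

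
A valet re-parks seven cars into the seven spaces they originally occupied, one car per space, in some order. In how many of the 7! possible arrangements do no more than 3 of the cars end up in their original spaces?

4948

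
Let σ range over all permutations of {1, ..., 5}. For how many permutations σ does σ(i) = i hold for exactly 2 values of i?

20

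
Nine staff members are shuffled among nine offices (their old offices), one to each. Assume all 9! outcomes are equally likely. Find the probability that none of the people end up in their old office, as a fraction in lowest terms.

16687/45360

Favorable outcomes: !9 = 133496.
Total outcomes: 9! = 362880.
Probability = 133496/362880 = 16687/45360.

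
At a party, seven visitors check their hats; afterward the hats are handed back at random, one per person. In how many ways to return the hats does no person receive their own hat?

Recurrence: !7 = 6·(!6 + !5).
!7 = 6·(265 + 44) = 6·309 = 1854

1854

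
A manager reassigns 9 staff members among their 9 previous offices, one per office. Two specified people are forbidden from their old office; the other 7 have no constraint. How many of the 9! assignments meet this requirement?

287280

Let A_j be the event that the j-th constrained one is fixed. By inclusion-exclusion over the 2 events:
Σ_{j=0}^{2} (-1)^j C(2,j)(9-j)!
= C(2,0)·9! - C(2,1)·8! + C(2,2)·7!
= 362880 - 80640 + 5040
= 287280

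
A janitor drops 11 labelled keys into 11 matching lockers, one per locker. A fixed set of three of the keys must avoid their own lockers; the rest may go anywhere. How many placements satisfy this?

30078720

Inclusion-exclusion on the 3 forbidden self-matches:
Σ_{j=0}^{3} (-1)^j C(3,j)(11-j)!
= C(3,0)·11! - C(3,1)·10! + C(3,2)·9! - C(3,3)·8!
= 39916800 - 10886400 + 1088640 - 40320
= 30078720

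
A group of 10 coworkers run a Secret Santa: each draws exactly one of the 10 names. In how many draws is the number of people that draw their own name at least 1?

Sum C(10,i)·!(10-i) for i = 1..10:
  i=1: C(10,1)·!9 = 10·133496 = 1334960
  i=2: C(10,2)·!8 = 45·14833 = 667485
  i=3: C(10,3)·!7 = 120·1854 = 222480
  i=4: C(10,4)·!6 = 210·265 = 55650
  i=5: C(10,5)·!5 = 252·44 = 11088
  i=6: C(10,6)·!4 = 210·9 = 1890
  i=7: C(10,7)·!3 = 120·2 = 240
  i=8: C(10,8)·!2 = 45·1 = 45
  i=9: C(10,9)·!1 = 10·0 = 0
  i=10: C(10,10)·!0 = 1·1 = 1
Total = 2293839.

2293839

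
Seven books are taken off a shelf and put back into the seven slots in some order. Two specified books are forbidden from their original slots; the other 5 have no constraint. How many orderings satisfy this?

3720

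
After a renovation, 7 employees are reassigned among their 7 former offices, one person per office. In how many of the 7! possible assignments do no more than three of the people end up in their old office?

4948

Sum C(7,i)·!(7-i) for i = 0..3:
  i=0: C(7,0)·!7 = 1·1854 = 1854
  i=1: C(7,1)·!6 = 7·265 = 1855
  i=2: C(7,2)·!5 = 21·44 = 924
  i=3: C(7,3)·!4 = 35·9 = 315
Total = 4948.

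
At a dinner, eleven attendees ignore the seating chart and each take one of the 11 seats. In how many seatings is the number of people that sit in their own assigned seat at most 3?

39158866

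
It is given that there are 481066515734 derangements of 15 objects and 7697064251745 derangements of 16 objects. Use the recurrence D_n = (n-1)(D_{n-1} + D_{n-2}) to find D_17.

130850092279664

D_17 = (17-1)·(D_16 + D_15) = 16·(7697064251745 + 481066515734) = 16·8178130767479 = 130850092279664.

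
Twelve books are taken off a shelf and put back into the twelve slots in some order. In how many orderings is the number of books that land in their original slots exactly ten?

Pick the 10 fixed positions: C(12,10) = 66 ways.
The remaining 2 must be deranged: !2 = 1.
Total: 66 × 1 = 66.

66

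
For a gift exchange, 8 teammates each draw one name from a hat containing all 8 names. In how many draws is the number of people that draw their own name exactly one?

Pick the single fixed position: C(8,1) = 8 ways.
The remaining 7 must be deranged: !7 = 1854.
Total: 8 × 1854 = 14832.

14832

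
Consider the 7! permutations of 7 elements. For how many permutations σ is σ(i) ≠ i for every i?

1854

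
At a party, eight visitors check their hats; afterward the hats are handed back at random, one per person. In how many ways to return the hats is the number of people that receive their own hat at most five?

Sum C(8,i)·!(8-i) for i = 0..5:
  i=0: C(8,0)·!8 = 1·14833 = 14833
  i=1: C(8,1)·!7 = 8·1854 = 14832
  i=2: C(8,2)·!6 = 28·265 = 7420
  i=3: C(8,3)·!5 = 56·44 = 2464
  i=4: C(8,4)·!4 = 70·9 = 630
  i=5: C(8,5)·!3 = 56·2 = 112
Total = 40291.

40291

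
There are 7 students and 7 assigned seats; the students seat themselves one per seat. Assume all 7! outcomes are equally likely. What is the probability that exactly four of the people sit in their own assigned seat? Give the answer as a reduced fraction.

1/72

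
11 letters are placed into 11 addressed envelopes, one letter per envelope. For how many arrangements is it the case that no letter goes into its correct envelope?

The subfactorial !11 = [11!/e] (nearest integer).
11! = 39916800, and 39916800/e ≈ 14684570.08, so !11 = 14684570.

14684570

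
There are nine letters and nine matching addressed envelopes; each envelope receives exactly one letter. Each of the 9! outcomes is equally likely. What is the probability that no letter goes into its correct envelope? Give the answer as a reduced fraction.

16687/45360

Favorable outcomes: !9 = 133496.
Total outcomes: 9! = 362880.
Probability = 133496/362880 = 16687/45360.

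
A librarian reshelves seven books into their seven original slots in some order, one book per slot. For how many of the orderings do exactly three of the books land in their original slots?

Choose which 3 of the 7 are fixed: C(7,3) = 35.
The other 4 form a derangement: !4 = 9.
Total: 35 × 9 = 315.

315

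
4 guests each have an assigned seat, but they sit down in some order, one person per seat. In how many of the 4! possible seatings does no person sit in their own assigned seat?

9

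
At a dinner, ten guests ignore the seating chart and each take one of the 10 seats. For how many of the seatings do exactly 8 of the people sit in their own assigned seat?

45

Choose which 8 of the 10 are fixed: C(10,8) = 45.
The other 2 form a derangement: !2 = 1.
Total: 45 × 1 = 45.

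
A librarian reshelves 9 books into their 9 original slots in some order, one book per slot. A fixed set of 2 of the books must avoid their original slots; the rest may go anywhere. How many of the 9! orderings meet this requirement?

Let A_j be the event that the j-th constrained one is fixed. By inclusion-exclusion over the 2 events:
Σ_{j=0}^{2} (-1)^j C(2,j)(9-j)!
= C(2,0)·9! - C(2,1)·8! + C(2,2)·7!
= 362880 - 80640 + 5040
= 287280

287280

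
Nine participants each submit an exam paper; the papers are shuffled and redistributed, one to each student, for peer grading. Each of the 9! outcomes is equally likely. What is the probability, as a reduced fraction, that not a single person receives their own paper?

16687/45360

Favorable outcomes: !9 = 133496.
Total outcomes: 9! = 362880.
Probability = 133496/362880 = 16687/45360.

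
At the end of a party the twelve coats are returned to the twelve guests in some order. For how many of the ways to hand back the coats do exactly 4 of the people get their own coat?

7342335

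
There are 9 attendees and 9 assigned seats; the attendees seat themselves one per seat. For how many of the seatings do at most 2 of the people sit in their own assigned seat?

333737

# with exactly i fixed is C(9,i)·!(9-i); sum over i=0..2:
  i=0: C(9,0)·!9 = 1·133496 = 133496
  i=1: C(9,1)·!8 = 9·14833 = 133497
  i=2: C(9,2)·!7 = 36·1854 = 66744
Total = 333737.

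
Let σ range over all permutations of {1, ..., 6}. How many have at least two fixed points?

191

Sum C(6,i)·!(6-i) for i = 2..6:
  i=2: C(6,2)·!4 = 15·9 = 135
  i=3: C(6,3)·!3 = 20·2 = 40
  i=4: C(6,4)·!2 = 15·1 = 15
  i=5: C(6,5)·!1 = 6·0 = 0
  i=6: C(6,6)·!0 = 1·1 = 1
Total = 191.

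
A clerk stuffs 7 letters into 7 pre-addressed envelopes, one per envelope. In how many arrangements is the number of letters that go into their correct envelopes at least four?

92

Sum C(7,i)·!(7-i) for i = 4..7:
  i=4: C(7,4)·!3 = 35·2 = 70
  i=5: C(7,5)·!2 = 21·1 = 21
  i=6: C(7,6)·!1 = 7·0 = 0
  i=7: C(7,7)·!0 = 1·1 = 1
Total = 92.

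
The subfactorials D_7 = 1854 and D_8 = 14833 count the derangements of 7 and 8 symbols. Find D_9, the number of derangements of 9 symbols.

D_9 = (9-1)·(D_8 + D_7) = 8·(14833 + 1854) = 8·16687 = 133496.

133496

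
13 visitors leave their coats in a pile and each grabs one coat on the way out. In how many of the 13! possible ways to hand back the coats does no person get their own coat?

!13 is the nearest integer to 13!/e.
13! = 6227020800, and 6227020800/e ≈ 2290792932.07, so !13 = 2290792932.

2290792932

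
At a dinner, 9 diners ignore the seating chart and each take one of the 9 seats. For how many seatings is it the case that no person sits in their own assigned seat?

!9 is the nearest integer to 9!/e.
9! = 362880, and 362880/e ≈ 133496.09, so !9 = 133496.

133496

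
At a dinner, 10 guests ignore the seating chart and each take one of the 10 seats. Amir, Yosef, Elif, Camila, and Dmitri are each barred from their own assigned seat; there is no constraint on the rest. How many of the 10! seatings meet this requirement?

Let A_j be the event that the j-th constrained one is fixed. By inclusion-exclusion over the 5 events:
Σ_{j=0}^{5} (-1)^j C(5,j)(10-j)!
= C(5,0)·10! - C(5,1)·9! + C(5,2)·8! - C(5,3)·7! + C(5,4)·6! - C(5,5)·5!
= 3628800 - 1814400 + 403200 - 50400 + 3600 - 120
= 2170680

2170680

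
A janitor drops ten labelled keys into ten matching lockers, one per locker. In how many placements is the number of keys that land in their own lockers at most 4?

# with exactly i fixed is C(10,i)·!(10-i); sum over i=0..4:
  i=0: C(10,0)·!10 = 1·1334961 = 1334961
  i=1: C(10,1)·!9 = 10·133496 = 1334960
  i=2: C(10,2)·!8 = 45·14833 = 667485
  i=3: C(10,3)·!7 = 120·1854 = 222480
  i=4: C(10,4)·!6 = 210·265 = 55650
Total = 3615536.

3615536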